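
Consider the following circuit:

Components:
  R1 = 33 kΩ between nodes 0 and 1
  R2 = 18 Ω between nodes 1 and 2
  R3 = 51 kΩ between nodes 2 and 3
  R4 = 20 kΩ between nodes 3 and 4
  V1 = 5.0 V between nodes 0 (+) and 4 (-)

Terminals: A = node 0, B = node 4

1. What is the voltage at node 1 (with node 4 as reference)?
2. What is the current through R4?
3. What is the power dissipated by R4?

Nodal analysis, taking node 4 as the 0 V reference.
Source V1 fixes V_0 = 5 V.
KCL at each unknown node (sum of currents leaving = 0; resistances in Ω):
  Node 1: (V_1 - 5)/33000 + (V_1 - V_2)/18 = 0
  Node 2: (V_2 - V_1)/18 + (V_2 - V_3)/51000 = 0
  Node 3: (V_3 - V_2)/51000 + (V_3 - 0)/20000 = 0
Collecting terms (coefficients in siemens):
  0.05559·V_1 - 0.05556·V_2 = 0.0001515
  0.05558·V_2 - 0.05556·V_1 - 0.00001961·V_3 = 0
  0.00006961·V_3 - 0.00001961·V_2 = 0
Solving these 3 simultaneous equations (Gaussian elimination) gives:
  V_1 = 3.414 V, V_2 = 3.413 V, V_3 = 0.9614 V
Part 1:
  Read off the nodal solution: V_1 = 3.414 V
Part 2:
  I_R4 = (V_3 - V_4)/R4 = (0.9614 - 0)/20000 = 0.00004807 A
  Magnitude: I_R4 = 0.00004807 A
Part 3:
  I_R4 = (V_3 - V_4)/R4 = (0.9614 - 0)/20000 = 0.00004807 A
  P_R4 = I_R4² × R4 = (0.00004807)² × 20000 = 0.00004621 W

Final answers:
1. V_1 = 3.414 V
2. I_R4 = 4.807e-05 A
3. P_R4 = 4.621e-05 W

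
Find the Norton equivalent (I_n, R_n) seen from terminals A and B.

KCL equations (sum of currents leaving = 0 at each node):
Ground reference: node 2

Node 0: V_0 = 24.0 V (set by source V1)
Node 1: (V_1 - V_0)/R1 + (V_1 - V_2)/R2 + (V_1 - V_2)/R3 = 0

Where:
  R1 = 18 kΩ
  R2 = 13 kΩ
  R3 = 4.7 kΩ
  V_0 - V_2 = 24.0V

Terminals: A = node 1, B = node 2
Find the Thévenin equivalent first; then I_n = V_th/R_th and R_n = R_th.
Step 1 — V_th is the open-circuit voltage V_A - V_B (nothing connected across the terminals).
Nodal analysis, taking node 2 as the 0 V reference.
Source V1 fixes V_0 = 24 V.
KCL at each unknown node (sum of currents leaving = 0; resistances in Ω):
  Node 1: (V_1 - 24)/18000 + (V_1 - 0)/13000 + (V_1 - 0)/4700 = 0
Collecting terms: 0.0003452 × V_1 = 0.001333  =>  V_1 = 3.862 V
V_th = V_1 - V_2 = 3.862 - 0 = 3.862 V
Step 2 — R_th: zero the source — replace V1 by a short circuit (node 2 merges into node 0) — and find the resistance seen between A (node 1) and B (node 0).
Reduce the network between node 1 (A) and node 0 (B) by series/parallel combination:
  Rp1 = R1 ‖ R2 ‖ R3 (parallel, all between nodes 0 and 1) = 1/(1/18000 + 1/13000 + 1/4700) = 2896 Ω
R_th = 2.896 kΩ
I_n = V_th/R_th = 3.862/2896 = 0.001333 A, and R_n = R_th = 2.896 kΩ

Final answer: I_n = 0.001333 A, R_n = 2.896 kΩ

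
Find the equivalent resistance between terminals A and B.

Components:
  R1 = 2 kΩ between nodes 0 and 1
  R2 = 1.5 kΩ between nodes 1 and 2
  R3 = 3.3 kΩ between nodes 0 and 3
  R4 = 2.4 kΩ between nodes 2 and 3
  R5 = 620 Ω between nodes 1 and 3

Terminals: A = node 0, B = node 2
The network is not a plain series/parallel combination. Inject a 1 A test current into terminal A (node 0) and return it from terminal B (node 2); then R_eq = V_A / (1 A).
Nodal analysis, taking node 2 as the 0 V reference.
Current source I_test pushes 1 A into node 0 and draws it out of node 2.
KCL at each unknown node (sum of currents leaving = 0; resistances in Ω):
  Node 0: (V_0 - V_1)/2000 + (V_0 - V_3)/3300 - 1 = 0
  Node 1: (V_1 - V_0)/2000 + (V_1 - 0)/1500 + (V_1 - V_3)/620 = 0
  Node 3: (V_3 - V_0)/3300 + (V_3 - V_1)/620 + (V_3 - 0)/2400 = 0
Collecting terms (coefficients in siemens):
  0.000803·V_0 - 0.0005·V_1 - 0.000303·V_3 = 1
  0.00278·V_1 - 0.0005·V_0 - 0.001613·V_3 = 0
  0.002333·V_3 - 0.000303·V_0 - 0.001613·V_1 = 0
Solving these 3 simultaneous equations (Gaussian elimination) gives:
  V_0 = 2168 V, V_1 = 924.4 V, V_3 = 920.9 V
R_eq = V_0 / 1 A = 2168 Ω = 2.168 kΩ

Final answer: 2.168 kΩ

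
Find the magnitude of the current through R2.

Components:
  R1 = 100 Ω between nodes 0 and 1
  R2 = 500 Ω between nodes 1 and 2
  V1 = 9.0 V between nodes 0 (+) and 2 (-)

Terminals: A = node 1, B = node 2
Nodal analysis, taking node 2 as the 0 V reference.
Source V1 fixes V_0 = 9 V.
KCL at each unknown node (sum of currents leaving = 0; resistances in Ω):
  Node 1: (V_1 - 9)/100 + (V_1 - 0)/500 = 0
Collecting terms: 0.012 × V_1 = 0.09  =>  V_1 = 7.5 V
I_R2 = (V_1 - V_2)/R2 = (7.5 - 0)/500 = 0.015 A
|I_R2| = 0.015 A

Final answer: |I_R2| = 0.015 A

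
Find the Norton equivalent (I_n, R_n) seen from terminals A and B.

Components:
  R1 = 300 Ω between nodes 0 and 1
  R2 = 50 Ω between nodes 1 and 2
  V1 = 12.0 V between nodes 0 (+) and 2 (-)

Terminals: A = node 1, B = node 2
Find the Thévenin equivalent first; then I_n = V_th/R_th and R_n = R_th.
Step 1 — V_th is the open-circuit voltage V_A - V_B (nothing connected across the terminals).
Nodal analysis, taking node 2 as the 0 V reference.
Source V1 fixes V_0 = 12 V.
KCL at each unknown node (sum of currents leaving = 0; resistances in Ω):
  Node 1: (V_1 - 12)/300 + (V_1 - 0)/50 = 0
Collecting terms: 0.02333 × V_1 = 0.04  =>  V_1 = 1.714 V
V_th = V_1 - V_2 = 1.714 - 0 = 1.714 V
Step 2 — R_th: zero the source — replace V1 by a short circuit (node 2 merges into node 0) — and find the resistance seen between A (node 1) and B (node 0).
Reduce the network between node 1 (A) and node 0 (B) by series/parallel combination:
  Rp1 = R1 ‖ R2 (parallel, both between nodes 0 and 1) = 1/(1/300 + 1/50) = 42.86 Ω
R_th = 42.86 Ω
I_n = V_th/R_th = 1.714/42.86 = 0.04 A, and R_n = R_th = 42.86 Ω

Final answer: I_n = 0.04 A, R_n = 42.86 Ω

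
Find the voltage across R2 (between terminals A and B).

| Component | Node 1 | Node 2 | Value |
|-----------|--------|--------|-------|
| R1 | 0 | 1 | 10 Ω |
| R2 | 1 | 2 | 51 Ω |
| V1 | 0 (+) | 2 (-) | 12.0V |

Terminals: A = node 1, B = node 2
R1 and R2 are in series across V1 (node 0 → node 1 → node 2), and the output A–B is taken across R2, so this is a voltage divider.
Series current: I = V1/(R1 + R2) = 12/(10 + 51) = 12/61 = 0.1967 A
V_R2 = I × R2 = V1 × R2/(R1 + R2) = 12 × 51/61 = 10.03 V

Final answer: 10.03 V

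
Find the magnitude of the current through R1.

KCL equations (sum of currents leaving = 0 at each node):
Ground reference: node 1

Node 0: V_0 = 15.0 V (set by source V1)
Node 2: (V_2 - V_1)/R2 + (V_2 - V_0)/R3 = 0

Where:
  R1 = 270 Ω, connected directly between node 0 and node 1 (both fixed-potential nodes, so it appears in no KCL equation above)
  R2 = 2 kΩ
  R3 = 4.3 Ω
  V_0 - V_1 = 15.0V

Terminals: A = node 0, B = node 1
Nodal analysis, taking node 1 as the 0 V reference.
Source V1 fixes V_0 = 15 V.
KCL at each unknown node (sum of currents leaving = 0; resistances in Ω):
  Node 2: (V_2 - 0)/2000 + (V_2 - 15)/4.3 = 0
Collecting terms: 0.2331 × V_2 = 3.488  =>  V_2 = 14.97 V
I_R1 = (V_0 - V_1)/R1 = (15 - 0)/270 = 0.05556 A
|I_R1| = 0.05556 A

Final answer: |I_R1| = 0.05556 A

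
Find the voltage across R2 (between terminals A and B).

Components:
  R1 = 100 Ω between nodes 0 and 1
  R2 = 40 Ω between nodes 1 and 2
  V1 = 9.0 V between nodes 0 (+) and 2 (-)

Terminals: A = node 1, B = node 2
R1 and R2 are in series across V1 (node 0 → node 1 → node 2), and the output A–B is taken across R2, so this is a voltage divider.
Series current: I = V1/(R1 + R2) = 9/(100 + 40) = 9/140 = 0.06429 A
V_R2 = I × R2 = V1 × R2/(R1 + R2) = 9 × 40/140 = 2.571 V

Final answer: 2.571 V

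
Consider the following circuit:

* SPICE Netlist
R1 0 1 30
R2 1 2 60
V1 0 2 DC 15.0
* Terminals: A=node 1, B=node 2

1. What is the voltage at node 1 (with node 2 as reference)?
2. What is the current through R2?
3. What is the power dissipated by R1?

Nodal analysis, taking node 2 as the 0 V reference.
Source V1 fixes V_0 = 15 V.
KCL at each unknown node (sum of currents leaving = 0; resistances in Ω):
  Node 1: (V_1 - 15)/30 + (V_1 - 0)/60 = 0
Collecting terms: 0.05 × V_1 = 0.5  =>  V_1 = 10 V
Part 1:
  Read off the nodal solution: V_1 = 10 V
Part 2:
  I_R2 = (V_1 - V_2)/R2 = (10 - 0)/60 = 0.1667 A
  Magnitude: I_R2 = 0.1667 A
Part 3:
  I_R1 = (V_0 - V_1)/R1 = (15 - 10)/30 = 0.1667 A
  P_R1 = I_R1² × R1 = (0.1667)² × 30 = 0.8333 W

Final answers:
1. V_1 = 10 V
2. I_R2 = 0.1667 A
3. P_R1 = 0.8333 W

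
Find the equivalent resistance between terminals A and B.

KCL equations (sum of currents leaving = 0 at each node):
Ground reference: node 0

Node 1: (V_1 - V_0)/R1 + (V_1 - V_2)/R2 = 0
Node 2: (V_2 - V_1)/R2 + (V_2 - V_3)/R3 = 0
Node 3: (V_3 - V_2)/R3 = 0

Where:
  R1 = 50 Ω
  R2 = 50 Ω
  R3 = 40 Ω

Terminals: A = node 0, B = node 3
Reduce the network between node 0 (A) and node 3 (B) by series/parallel combination:
  Rs1 = R1 + R2 (series, joined only at node 1) = 50 + 50 = 100 Ω
  Rs2 = R3 + Rs1 (series, joined only at node 2) = 40 + 100 = 140 Ω
R_eq = 140 Ω

Final answer: 140 Ω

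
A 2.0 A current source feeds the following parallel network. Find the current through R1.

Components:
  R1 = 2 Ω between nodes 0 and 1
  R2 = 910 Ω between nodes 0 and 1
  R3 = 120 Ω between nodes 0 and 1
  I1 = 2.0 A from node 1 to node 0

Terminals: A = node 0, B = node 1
All resistors sit directly between nodes 0 and 1, so they are in parallel and share one voltage V; the full source current 2 A splits among them.
1/R_par = 1/2 + 1/910 + 1/120 = 0.5094 S  =>  R_par = 1.963 Ω
V = I × R_par = 2 × 1.963 = 3.926 V
I_R1 = V/R1 = 3.926/2 = 1.963 A

Final answer: 1.963 A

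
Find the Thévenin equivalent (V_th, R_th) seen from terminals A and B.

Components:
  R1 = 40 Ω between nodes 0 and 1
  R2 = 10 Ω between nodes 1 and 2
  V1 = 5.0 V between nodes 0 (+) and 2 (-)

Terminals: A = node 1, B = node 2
Step 1 — V_th is the open-circuit voltage V_A - V_B (nothing connected across the terminals).
Nodal analysis, taking node 2 as the 0 V reference.
Source V1 fixes V_0 = 5 V.
KCL at each unknown node (sum of currents leaving = 0; resistances in Ω):
  Node 1: (V_1 - 5)/40 + (V_1 - 0)/10 = 0
Collecting terms: 0.125 × V_1 = 0.125  =>  V_1 = 1 V
V_th = V_1 - V_2 = 1 - 0 = 1 V
Step 2 — R_th: zero the source — replace V1 by a short circuit (node 2 merges into node 0) — and find the resistance seen between A (node 1) and B (node 0).
Reduce the network between node 1 (A) and node 0 (B) by series/parallel combination:
  Rp1 = R1 ‖ R2 (parallel, both between nodes 0 and 1) = 1/(1/40 + 1/10) = 8 Ω
R_th = 8 Ω

Final answer: V_th = 1 V, R_th = 8 Ω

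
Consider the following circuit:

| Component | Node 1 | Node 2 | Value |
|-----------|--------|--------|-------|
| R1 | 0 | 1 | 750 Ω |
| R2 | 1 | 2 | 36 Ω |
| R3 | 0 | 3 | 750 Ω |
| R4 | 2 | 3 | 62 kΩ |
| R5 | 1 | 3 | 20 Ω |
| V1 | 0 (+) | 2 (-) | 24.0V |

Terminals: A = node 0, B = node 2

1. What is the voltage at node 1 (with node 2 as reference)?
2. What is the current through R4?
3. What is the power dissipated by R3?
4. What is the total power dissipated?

Nodal analysis, taking node 2 as the 0 V reference.
Source V1 fixes V_0 = 24 V.
KCL at each unknown node (sum of currents leaving = 0; resistances in Ω):
  Node 1: (V_1 - 24)/750 + (V_1 - 0)/36 + (V_1 - V_3)/20 = 0
  Node 3: (V_3 - 24)/750 + (V_3 - 0)/62000 + (V_3 - V_1)/20 = 0
Collecting terms (coefficients in siemens):
  0.07911·V_1 - 0.05·V_3 = 0.032
  0.05135·V_3 - 0.05·V_1 = 0.032
Determinant D = (0.07911)(0.05135) - (-0.05)(-0.05) = 0.001562
V_1 = [(0.032)(0.05135) - (-0.05)(0.032)]/D = 2.076 V
V_3 = [(0.07911)(0.032) - (0.032)(-0.05)]/D = 2.645 V
Part 1:
  Read off the nodal solution: V_1 = 2.076 V
Part 2:
  I_R4 = (V_2 - V_3)/R4 = (0 - 2.645)/62000 = -0.00004265 A
  Magnitude: I_R4 = 0.00004265 A
Part 3:
  I_R3 = (V_0 - V_3)/R3 = (24 - 2.645)/750 = 0.02847 A
  P_R3 = I_R3² × R3 = (0.02847)² × 750 = 0.6081 W
Part 4:
  Power in each resistor, P = (ΔV)²/R:
    P_R1 = (24 - 2.076)²/750 = 0.6409 W
    P_R2 = (2.076 - 0)²/36 = 0.1197 W
    P_R3 = (24 - 2.645)²/750 = 0.6081 W
    P_R4 = (0 - 2.645)²/62000 = 0.0001128 W
    P_R5 = (2.076 - 2.645)²/20 = 0.01617 W
  P_total = P_R1 + P_R2 + P_R3 + P_R4 + P_R5 = 1.385 W

Final answers:
1. V_1 = 2.076 V
2. I_R4 = 4.265e-05 A
3. P_R3 = 0.6081 W
4. P_total = 1.385 W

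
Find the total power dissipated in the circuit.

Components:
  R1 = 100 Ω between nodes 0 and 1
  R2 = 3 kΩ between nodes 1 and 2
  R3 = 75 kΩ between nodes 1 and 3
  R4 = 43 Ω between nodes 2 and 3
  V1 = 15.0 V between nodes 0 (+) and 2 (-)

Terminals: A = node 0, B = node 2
Nodal analysis, taking node 2 as the 0 V reference.
Source V1 fixes V_0 = 15 V.
KCL at each unknown node (sum of currents leaving = 0; resistances in Ω):
  Node 1: (V_1 - 15)/100 + (V_1 - 0)/3000 + (V_1 - V_3)/75000 = 0
  Node 3: (V_3 - V_1)/75000 + (V_3 - 0)/43 = 0
Collecting terms (coefficients in siemens):
  0.01035·V_1 - 0.00001333·V_3 = 0.15
  0.02327·V_3 - 0.00001333·V_1 = 0
Determinant D = (0.01035)(0.02327) - (-0.00001333)(-0.00001333) = 0.0002408
V_1 = [(0.15)(0.02327) - (-0.00001333)(0)]/D = 14.5 V
V_3 = [(0.01035)(0) - (0.15)(-0.00001333)]/D = 0.008307 V
Power in each resistor, P = (ΔV)²/R:
  P_R1 = (15 - 14.5)²/100 = 0.002526 W
  P_R2 = (14.5 - 0)²/3000 = 0.07006 W
  P_R3 = (14.5 - 0.008307)²/75000 = 0.002799 W
  P_R4 = (0 - 0.008307)²/43 = 0.000001605 W
P_total = P_R1 + P_R2 + P_R3 + P_R4 = 0.07538 W

Final answer: 0.07538 W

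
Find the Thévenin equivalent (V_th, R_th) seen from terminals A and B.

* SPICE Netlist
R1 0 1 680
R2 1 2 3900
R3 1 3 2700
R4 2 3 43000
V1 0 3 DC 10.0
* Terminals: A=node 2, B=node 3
Step 1 — V_th is the open-circuit voltage V_A - V_B (nothing connected across the terminals).
Nodal analysis, taking node 3 as the 0 V reference.
Source V1 fixes V_0 = 10 V.
KCL at each unknown node (sum of currents leaving = 0; resistances in Ω):
  Node 1: (V_1 - 10)/680 + (V_1 - V_2)/3900 + (V_1 - 0)/2700 = 0
  Node 2: (V_2 - V_1)/3900 + (V_2 - 0)/43000 = 0
Collecting terms (coefficients in siemens):
  0.002097·V_1 - 0.0002564·V_2 = 0.01471
  0.0002797·V_2 - 0.0002564·V_1 = 0
Determinant D = (0.002097)(0.0002797) - (-0.0002564)(-0.0002564) = 0.0000005208
V_1 = [(0.01471)(0.0002797) - (-0.0002564)(0)]/D = 7.897 V
V_2 = [(0.002097)(0) - (0.01471)(-0.0002564)]/D = 7.24 V
V_th = V_2 - V_3 = 7.24 - 0 = 7.24 V
Step 2 — R_th: zero the source — replace V1 by a short circuit (node 3 merges into node 0) — and find the resistance seen between A (node 2) and B (node 0).
Reduce the network between node 2 (A) and node 0 (B) by series/parallel combination:
  Rp1 = R1 ‖ R3 (parallel, both between nodes 0 and 1) = 1/(1/680 + 1/2700) = 543.2 Ω
  Rs1 = R2 + Rp1 (series, joined only at node 1) = 3900 + 543.2 = 4443 Ω
  Rp2 = R4 ‖ Rs1 (parallel, both between nodes 0 and 2) = 1/(1/43000 + 1/4443) = 4027 Ω
R_th = 4.027 kΩ

Final answer: V_th = 7.24 V, R_th = 4.027 kΩ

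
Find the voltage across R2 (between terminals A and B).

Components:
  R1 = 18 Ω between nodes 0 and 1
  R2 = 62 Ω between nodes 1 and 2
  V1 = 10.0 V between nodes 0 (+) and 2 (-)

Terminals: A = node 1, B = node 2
R1 and R2 are in series across V1 (node 0 → node 1 → node 2), and the output A–B is taken across R2, so this is a voltage divider.
Series current: I = V1/(R1 + R2) = 10/(18 + 62) = 10/80 = 0.125 A
V_R2 = I × R2 = V1 × R2/(R1 + R2) = 10 × 62/80 = 7.75 V

Final answer: 7.75 V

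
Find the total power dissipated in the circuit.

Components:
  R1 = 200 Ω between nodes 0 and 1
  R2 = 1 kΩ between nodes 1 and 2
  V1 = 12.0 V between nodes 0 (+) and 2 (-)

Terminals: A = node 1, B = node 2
Nodal analysis, taking node 2 as the 0 V reference.
Source V1 fixes V_0 = 12 V.
KCL at each unknown node (sum of currents leaving = 0; resistances in Ω):
  Node 1: (V_1 - 12)/200 + (V_1 - 0)/1000 = 0
Collecting terms: 0.006 × V_1 = 0.06  =>  V_1 = 10 V
Power in each resistor, P = (ΔV)²/R:
  P_R1 = (12 - 10)²/200 = 0.02 W
  P_R2 = (10 - 0)²/1000 = 0.1 W
P_total = P_R1 + P_R2 = 0.12 W

Final answer: 0.12 W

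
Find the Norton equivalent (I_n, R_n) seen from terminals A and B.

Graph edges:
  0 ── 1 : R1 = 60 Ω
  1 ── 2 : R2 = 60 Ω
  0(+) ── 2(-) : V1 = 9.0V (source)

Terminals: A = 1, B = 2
Find the Thévenin equivalent first; then I_n = V_th/R_th and R_n = R_th.
Step 1 — V_th is the open-circuit voltage V_A - V_B (nothing connected across the terminals).
Nodal analysis, taking node 2 as the 0 V reference.
Source V1 fixes V_0 = 9 V.
KCL at each unknown node (sum of currents leaving = 0; resistances in Ω):
  Node 1: (V_1 - 9)/60 + (V_1 - 0)/60 = 0
Collecting terms: 0.03333 × V_1 = 0.15  =>  V_1 = 4.5 V
V_th = V_1 - V_2 = 4.5 - 0 = 4.5 V
Step 2 — R_th: zero the source — replace V1 by a short circuit (node 2 merges into node 0) — and find the resistance seen between A (node 1) and B (node 0).
Reduce the network between node 1 (A) and node 0 (B) by series/parallel combination:
  Rp1 = R1 ‖ R2 (parallel, both between nodes 0 and 1) = 1/(1/60 + 1/60) = 30 Ω
R_th = 30 Ω
I_n = V_th/R_th = 4.5/30 = 0.15 A, and R_n = R_th = 30 Ω

Final answer: I_n = 0.15 A, R_n = 30 Ω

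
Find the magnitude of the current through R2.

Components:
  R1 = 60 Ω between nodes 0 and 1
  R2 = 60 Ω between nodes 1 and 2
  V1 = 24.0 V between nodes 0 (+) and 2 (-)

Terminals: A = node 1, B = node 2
Nodal analysis, taking node 2 as the 0 V reference.
Source V1 fixes V_0 = 24 V.
KCL at each unknown node (sum of currents leaving = 0; resistances in Ω):
  Node 1: (V_1 - 24)/60 + (V_1 - 0)/60 = 0
Collecting terms: 0.03333 × V_1 = 0.4  =>  V_1 = 12 V
I_R2 = (V_1 - V_2)/R2 = (12 - 0)/60 = 0.2 A
|I_R2| = 0.2 A

Final answer: |I_R2| = 0.2 A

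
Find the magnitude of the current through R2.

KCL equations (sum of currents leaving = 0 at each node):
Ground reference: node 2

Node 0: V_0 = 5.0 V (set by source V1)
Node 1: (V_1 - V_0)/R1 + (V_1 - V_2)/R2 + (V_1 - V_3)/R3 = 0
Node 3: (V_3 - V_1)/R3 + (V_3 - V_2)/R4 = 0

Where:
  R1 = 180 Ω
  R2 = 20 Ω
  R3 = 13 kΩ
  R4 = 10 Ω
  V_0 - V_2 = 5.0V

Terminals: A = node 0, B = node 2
Nodal analysis, taking node 2 as the 0 V reference.
Source V1 fixes V_0 = 5 V.
KCL at each unknown node (sum of currents leaving = 0; resistances in Ω):
  Node 1: (V_1 - 5)/180 + (V_1 - 0)/20 + (V_1 - V_3)/13000 = 0
  Node 3: (V_3 - V_1)/13000 + (V_3 - 0)/10 = 0
Collecting terms (coefficients in siemens):
  0.05563·V_1 - 0.00007692·V_3 = 0.02778
  0.1001·V_3 - 0.00007692·V_1 = 0
Determinant D = (0.05563)(0.1001) - (-0.00007692)(-0.00007692) = 0.005568
V_1 = [(0.02778)(0.1001) - (-0.00007692)(0)]/D = 0.4993 V
V_3 = [(0.05563)(0) - (0.02778)(-0.00007692)]/D = 0.0003838 V
I_R2 = (V_1 - V_2)/R2 = (0.4993 - 0)/20 = 0.02497 A
|I_R2| = 0.02497 A

Final answer: |I_R2| = 0.02497 A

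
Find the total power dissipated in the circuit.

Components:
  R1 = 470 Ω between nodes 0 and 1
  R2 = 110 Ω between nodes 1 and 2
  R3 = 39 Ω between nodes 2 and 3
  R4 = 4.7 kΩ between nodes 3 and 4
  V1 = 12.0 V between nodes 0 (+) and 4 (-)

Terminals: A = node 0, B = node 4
Nodal analysis, taking node 4 as the 0 V reference.
Source V1 fixes V_0 = 12 V.
KCL at each unknown node (sum of currents leaving = 0; resistances in Ω):
  Node 1: (V_1 - 12)/470 + (V_1 - V_2)/110 = 0
  Node 2: (V_2 - V_1)/110 + (V_2 - V_3)/39 = 0
  Node 3: (V_3 - V_2)/39 + (V_3 - 0)/4700 = 0
Collecting terms (coefficients in siemens):
  0.01122·V_1 - 0.009091·V_2 = 0.02553
  0.03473·V_2 - 0.009091·V_1 - 0.02564·V_3 = 0
  0.02585·V_3 - 0.02564·V_2 = 0
Solving these 3 simultaneous equations (Gaussian elimination) gives:
  V_1 = 10.94 V, V_2 = 10.69 V, V_3 = 10.6 V
Power in each resistor, P = (ΔV)²/R:
  P_R1 = (12 - 10.94)²/470 = 0.002392 W
  P_R2 = (10.94 - 10.69)²/110 = 0.0005599 W
  P_R3 = (10.69 - 10.6)²/39 = 0.0001985 W
  P_R4 = (10.6 - 0)²/4700 = 0.02392 W
P_total = P_R1 + P_R2 + P_R3 + P_R4 = 0.02707 W

Final answer: 0.02707 W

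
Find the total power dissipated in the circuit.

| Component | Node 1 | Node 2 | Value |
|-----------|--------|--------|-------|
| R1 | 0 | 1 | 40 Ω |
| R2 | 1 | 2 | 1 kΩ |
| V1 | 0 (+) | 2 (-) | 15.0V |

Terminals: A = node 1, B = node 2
Nodal analysis, taking node 2 as the 0 V reference.
Source V1 fixes V_0 = 15 V.
KCL at each unknown node (sum of currents leaving = 0; resistances in Ω):
  Node 1: (V_1 - 15)/40 + (V_1 - 0)/1000 = 0
Collecting terms: 0.026 × V_1 = 0.375  =>  V_1 = 14.42 V
Power in each resistor, P = (ΔV)²/R:
  P_R1 = (15 - 14.42)²/40 = 0.008321 W
  P_R2 = (14.42 - 0)²/1000 = 0.208 W
P_total = P_R1 + P_R2 = 0.2163 W

Final answer: 0.2163 W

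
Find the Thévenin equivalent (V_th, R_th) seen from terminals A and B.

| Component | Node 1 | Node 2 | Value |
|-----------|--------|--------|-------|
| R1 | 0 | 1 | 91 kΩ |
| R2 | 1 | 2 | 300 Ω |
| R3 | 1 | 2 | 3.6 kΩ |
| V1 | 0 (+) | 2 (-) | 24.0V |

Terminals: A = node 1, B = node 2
Step 1 — V_th is the open-circuit voltage V_A - V_B (nothing connected across the terminals).
Nodal analysis, taking node 2 as the 0 V reference.
Source V1 fixes V_0 = 24 V.
KCL at each unknown node (sum of currents leaving = 0; resistances in Ω):
  Node 1: (V_1 - 24)/91000 + (V_1 - 0)/300 + (V_1 - 0)/3600 = 0
Collecting terms: 0.003622 × V_1 = 0.0002637  =>  V_1 = 0.07281 V
V_th = V_1 - V_2 = 0.07281 - 0 = 0.07281 V
Step 2 — R_th: zero the source — replace V1 by a short circuit (node 2 merges into node 0) — and find the resistance seen between A (node 1) and B (node 0).
Reduce the network between node 1 (A) and node 0 (B) by series/parallel combination:
  Rp1 = R1 ‖ R2 ‖ R3 (parallel, all between nodes 0 and 1) = 1/(1/91000 + 1/300 + 1/3600) = 276.1 Ω
R_th = 276.1 Ω

Final answer: V_th = 0.07281 V, R_th = 276.1 Ω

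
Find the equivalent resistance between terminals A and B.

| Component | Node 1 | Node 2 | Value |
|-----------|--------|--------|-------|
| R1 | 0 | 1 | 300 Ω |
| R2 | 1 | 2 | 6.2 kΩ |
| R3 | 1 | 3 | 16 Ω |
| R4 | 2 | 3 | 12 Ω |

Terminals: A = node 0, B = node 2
Reduce the network between node 0 (A) and node 2 (B) by series/parallel combination:
  Rs1 = R3 + R4 (series, joined only at node 3) = 16 + 12 = 28 Ω
  Rp1 = R2 ‖ Rs1 (parallel, both between nodes 1 and 2) = 1/(1/6200 + 1/28) = 27.87 Ω
  Rs2 = R1 + Rp1 (series, joined only at node 1) = 300 + 27.87 = 327.9 Ω
R_eq = 327.9 Ω

Final answer: 327.9 Ω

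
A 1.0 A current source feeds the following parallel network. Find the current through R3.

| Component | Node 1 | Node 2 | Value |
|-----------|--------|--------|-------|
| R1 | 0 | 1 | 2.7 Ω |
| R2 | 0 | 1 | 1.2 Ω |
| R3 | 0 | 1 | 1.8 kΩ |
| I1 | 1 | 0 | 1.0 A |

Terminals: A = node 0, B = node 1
All resistors sit directly between nodes 0 and 1, so they are in parallel and share one voltage V; the full source current 1 A splits among them.
1/R_par = 1/2.7 + 1/1.2 + 1/1800 = 1.204 S  =>  R_par = 0.8304 Ω
V = I × R_par = 1 × 0.8304 = 0.8304 V
I_R3 = V/R3 = 0.8304/1800 = 0.0004613 A

Final answer: 0.0004613 A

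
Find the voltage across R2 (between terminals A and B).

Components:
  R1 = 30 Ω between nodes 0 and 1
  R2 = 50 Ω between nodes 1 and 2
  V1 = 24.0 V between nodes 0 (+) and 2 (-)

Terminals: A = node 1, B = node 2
R1 and R2 are in series across V1 (node 0 → node 1 → node 2), and the output A–B is taken across R2, so this is a voltage divider.
Series current: I = V1/(R1 + R2) = 24/(30 + 50) = 24/80 = 0.3 A
V_R2 = I × R2 = V1 × R2/(R1 + R2) = 24 × 50/80 = 15 V

Final answer: 15 V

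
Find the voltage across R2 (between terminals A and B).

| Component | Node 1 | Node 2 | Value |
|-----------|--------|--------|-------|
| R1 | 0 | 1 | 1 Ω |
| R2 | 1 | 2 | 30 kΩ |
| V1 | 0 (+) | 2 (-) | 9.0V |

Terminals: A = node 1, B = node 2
R1 and R2 are in series across V1 (node 0 → node 1 → node 2), and the output A–B is taken across R2, so this is a voltage divider.
Series current: I = V1/(R1 + R2) = 9/(1 + 30000) = 9/30000 = 0.0003 A
V_R2 = I × R2 = V1 × R2/(R1 + R2) = 9 × 30000/30000 = 9 V

Final answer: 9 V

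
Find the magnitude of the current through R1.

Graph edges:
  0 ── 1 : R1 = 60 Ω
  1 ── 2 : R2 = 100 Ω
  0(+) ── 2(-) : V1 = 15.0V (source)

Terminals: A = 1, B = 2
Nodal analysis, taking node 2 as the 0 V reference.
Source V1 fixes V_0 = 15 V.
KCL at each unknown node (sum of currents leaving = 0; resistances in Ω):
  Node 1: (V_1 - 15)/60 + (V_1 - 0)/100 = 0
Collecting terms: 0.02667 × V_1 = 0.25  =>  V_1 = 9.375 V
I_R1 = (V_0 - V_1)/R1 = (15 - 9.375)/60 = 0.09375 A
|I_R1| = 0.09375 A

Final answer: |I_R1| = 0.09375 A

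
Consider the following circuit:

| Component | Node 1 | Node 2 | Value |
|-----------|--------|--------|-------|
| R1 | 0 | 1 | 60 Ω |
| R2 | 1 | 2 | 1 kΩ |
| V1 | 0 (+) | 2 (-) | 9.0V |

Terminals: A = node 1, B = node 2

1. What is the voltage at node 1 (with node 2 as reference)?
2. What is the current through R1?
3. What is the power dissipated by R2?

Nodal analysis, taking node 2 as the 0 V reference.
Source V1 fixes V_0 = 9 V.
KCL at each unknown node (sum of currents leaving = 0; resistances in Ω):
  Node 1: (V_1 - 9)/60 + (V_1 - 0)/1000 = 0
Collecting terms: 0.01767 × V_1 = 0.15  =>  V_1 = 8.491 V
Part 1:
  Read off the nodal solution: V_1 = 8.491 V
Part 2:
  I_R1 = (V_0 - V_1)/R1 = (9 - 8.491)/60 = 0.008491 A
  Magnitude: I_R1 = 0.008491 A
Part 3:
  I_R2 = (V_1 - V_2)/R2 = (8.491 - 0)/1000 = 0.008491 A
  P_R2 = I_R2² × R2 = (0.008491)² × 1000 = 0.07209 W

Final answers:
1. V_1 = 8.491 V
2. I_R1 = 0.008491 A
3. P_R2 = 0.07209 W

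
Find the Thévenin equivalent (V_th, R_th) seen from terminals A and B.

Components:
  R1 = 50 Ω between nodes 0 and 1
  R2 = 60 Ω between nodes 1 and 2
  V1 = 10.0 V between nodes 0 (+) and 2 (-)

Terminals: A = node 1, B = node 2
Step 1 — V_th is the open-circuit voltage V_A - V_B (nothing connected across the terminals).
Nodal analysis, taking node 2 as the 0 V reference.
Source V1 fixes V_0 = 10 V.
KCL at each unknown node (sum of currents leaving = 0; resistances in Ω):
  Node 1: (V_1 - 10)/50 + (V_1 - 0)/60 = 0
Collecting terms: 0.03667 × V_1 = 0.2  =>  V_1 = 5.455 V
V_th = V_1 - V_2 = 5.455 - 0 = 5.455 V
Step 2 — R_th: zero the source — replace V1 by a short circuit (node 2 merges into node 0) — and find the resistance seen between A (node 1) and B (node 0).
Reduce the network between node 1 (A) and node 0 (B) by series/parallel combination:
  Rp1 = R1 ‖ R2 (parallel, both between nodes 0 and 1) = 1/(1/50 + 1/60) = 27.27 Ω
R_th = 27.27 Ω

Final answer: V_th = 5.455 V, R_th = 27.27 Ω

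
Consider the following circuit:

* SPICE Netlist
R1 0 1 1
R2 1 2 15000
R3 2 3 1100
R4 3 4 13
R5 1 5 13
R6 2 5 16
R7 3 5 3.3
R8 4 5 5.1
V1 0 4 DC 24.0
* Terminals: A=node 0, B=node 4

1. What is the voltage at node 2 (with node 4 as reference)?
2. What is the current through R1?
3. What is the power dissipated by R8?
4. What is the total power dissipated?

Nodal analysis, taking node 4 as the 0 V reference.
Source V1 fixes V_0 = 24 V.
KCL at each unknown node (sum of currents leaving = 0; resistances in Ω):
  Node 1: (V_1 - 24)/1 + (V_1 - V_2)/15000 + (V_1 - V_5)/13 = 0
  Node 2: (V_2 - V_1)/15000 + (V_2 - V_3)/1100 + (V_2 - V_5)/16 = 0
  Node 3: (V_3 - V_2)/1100 + (V_3 - 0)/13 + (V_3 - V_5)/3.3 = 0
  Node 5: (V_5 - V_1)/13 + (V_5 - V_2)/16 + (V_5 - V_3)/3.3 + (V_5 - 0)/5.1 = 0
Collecting terms (coefficients in siemens):
  1.077·V_1 - 0.00006667·V_2 - 0.07692·V_5 = 24
  0.06348·V_2 - 0.00006667·V_1 - 0.0009091·V_3 - 0.0625·V_5 = 0
  0.3809·V_3 - 0.0009091·V_2 - 0.303·V_5 = 0
  0.6385·V_5 - 0.07692·V_1 - 0.0625·V_2 - 0.303·V_3 = 0
Solving these 4 simultaneous equations (Gaussian elimination) gives:
  V_1 = 22.66 V, V_2 = 5.219 V, V_3 = 4.162 V, V_5 = 5.216 V
Part 1:
  Read off the nodal solution: V_2 = 5.219 V
Part 2:
  I_R1 = (V_0 - V_1)/R1 = (24 - 22.66)/1 = 1.343 A
  Magnitude: I_R1 = 1.343 A
Part 3:
  I_R8 = (V_4 - V_5)/R8 = (0 - 5.216)/5.1 = -1.023 A
  P_R8 = I_R8² × R8 = (-1.023)² × 5.1 = 5.334 W
Part 4:
  Power in each resistor, P = (ΔV)²/R:
    P_R1 = (24 - 22.66)²/1 = 1.803 W
    P_R2 = (22.66 - 5.219)²/15000 = 0.02027 W
    P_R3 = (5.219 - 4.162)²/1100 = 0.001015 W
    P_R4 = (4.162 - 0)²/13 = 1.333 W
    P_R5 = (22.66 - 5.216)²/13 = 23.4 W
    P_R6 = (5.219 - 5.216)²/16 = 0.0000006529 W
    P_R7 = (4.162 - 5.216)²/3.3 = 0.3362 W
    P_R8 = (0 - 5.216)²/5.1 = 5.334 W
  P_total = P_R1 + P_R2 + P_R3 + P_R4 + P_R5 + P_R6 + P_R7 + P_R8 = 32.23 W

Final answers:
1. V_2 = 5.219 V
2. I_R1 = 1.343 A
3. P_R8 = 5.334 W
4. P_total = 32.23 W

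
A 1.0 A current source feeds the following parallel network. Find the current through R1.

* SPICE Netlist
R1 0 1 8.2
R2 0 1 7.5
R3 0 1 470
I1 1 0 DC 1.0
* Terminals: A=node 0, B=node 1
All resistors sit directly between nodes 0 and 1, so they are in parallel and share one voltage V; the full source current 1 A splits among them.
1/R_par = 1/8.2 + 1/7.5 + 1/470 = 0.2574 S  =>  R_par = 3.885 Ω
V = I × R_par = 1 × 3.885 = 3.885 V
I_R1 = V/R1 = 3.885/8.2 = 0.4738 A

Final answer: 0.4738 A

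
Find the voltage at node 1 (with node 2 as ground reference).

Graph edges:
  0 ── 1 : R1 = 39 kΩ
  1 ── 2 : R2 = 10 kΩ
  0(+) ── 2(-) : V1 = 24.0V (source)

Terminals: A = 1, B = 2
Nodal analysis, taking node 2 as the 0 V reference.
Source V1 fixes V_0 = 24 V.
KCL at each unknown node (sum of currents leaving = 0; resistances in Ω):
  Node 1: (V_1 - 24)/39000 + (V_1 - 0)/10000 = 0
Collecting terms: 0.0001256 × V_1 = 0.0006154  =>  V_1 = 4.898 V
The requested potential is V_1 = 4.898 V.

Final answer: V_1 = 4.898 V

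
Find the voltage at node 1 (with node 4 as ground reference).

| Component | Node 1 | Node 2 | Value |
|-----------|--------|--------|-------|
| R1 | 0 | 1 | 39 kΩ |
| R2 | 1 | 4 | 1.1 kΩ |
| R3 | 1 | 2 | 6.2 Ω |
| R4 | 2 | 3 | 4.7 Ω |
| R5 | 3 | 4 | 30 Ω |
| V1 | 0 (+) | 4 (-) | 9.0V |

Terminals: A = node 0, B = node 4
Nodal analysis, taking node 4 as the 0 V reference.
Source V1 fixes V_0 = 9 V.
KCL at each unknown node (sum of currents leaving = 0; resistances in Ω):
  Node 1: (V_1 - 9)/39000 + (V_1 - 0)/1100 + (V_1 - V_2)/6.2 = 0
  Node 2: (V_2 - V_1)/6.2 + (V_2 - V_3)/4.7 = 0
  Node 3: (V_3 - V_2)/4.7 + (V_3 - 0)/30 = 0
Collecting terms (coefficients in siemens):
  0.1622·V_1 - 0.1613·V_2 = 0.0002308
  0.3741·V_2 - 0.1613·V_1 - 0.2128·V_3 = 0
  0.2461·V_3 - 0.2128·V_2 = 0
Solving these 3 simultaneous equations (Gaussian elimination) gives:
  V_1 = 0.009091 V, V_2 = 0.007713 V, V_3 = 0.006668 V
The requested potential is V_1 = 0.009091 V.

Final answer: V_1 = 0.009091 V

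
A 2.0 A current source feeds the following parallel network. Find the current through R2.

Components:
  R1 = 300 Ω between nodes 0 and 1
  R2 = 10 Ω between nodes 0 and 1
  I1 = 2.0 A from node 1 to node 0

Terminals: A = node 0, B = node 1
All resistors sit directly between nodes 0 and 1, so they are in parallel and share one voltage V; the full source current 2 A splits among them.
1/R_par = 1/300 + 1/10 = 0.1033 S  =>  R_par = 9.677 Ω
V = I × R_par = 2 × 9.677 = 19.35 V
I_R2 = V/R2 = 19.35/10 = 1.935 A

Final answer: 1.935 A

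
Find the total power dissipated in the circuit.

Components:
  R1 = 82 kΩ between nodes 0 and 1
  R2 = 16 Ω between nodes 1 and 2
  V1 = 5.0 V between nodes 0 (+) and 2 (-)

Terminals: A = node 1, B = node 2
Nodal analysis, taking node 2 as the 0 V reference.
Source V1 fixes V_0 = 5 V.
KCL at each unknown node (sum of currents leaving = 0; resistances in Ω):
  Node 1: (V_1 - 5)/82000 + (V_1 - 0)/16 = 0
Collecting terms: 0.06251 × V_1 = 0.00006098  =>  V_1 = 0.0009754 V
Power in each resistor, P = (ΔV)²/R:
  P_R1 = (5 - 0.0009754)²/82000 = 0.0003048 W
  P_R2 = (0.0009754 - 0)²/16 = 0.00000005947 W
P_total = P_R1 + P_R2 = 0.0003048 W

Final answer: 0.0003048 W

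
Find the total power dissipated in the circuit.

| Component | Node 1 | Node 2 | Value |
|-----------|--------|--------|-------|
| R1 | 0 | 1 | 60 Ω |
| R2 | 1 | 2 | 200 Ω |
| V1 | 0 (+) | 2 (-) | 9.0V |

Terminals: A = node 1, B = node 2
Nodal analysis, taking node 2 as the 0 V reference.
Source V1 fixes V_0 = 9 V.
KCL at each unknown node (sum of currents leaving = 0; resistances in Ω):
  Node 1: (V_1 - 9)/60 + (V_1 - 0)/200 = 0
Collecting terms: 0.02167 × V_1 = 0.15  =>  V_1 = 6.923 V
Power in each resistor, P = (ΔV)²/R:
  P_R1 = (9 - 6.923)²/60 = 0.07189 W
  P_R2 = (6.923 - 0)²/200 = 0.2396 W
P_total = P_R1 + P_R2 = 0.3115 W

Final answer: 0.3115 W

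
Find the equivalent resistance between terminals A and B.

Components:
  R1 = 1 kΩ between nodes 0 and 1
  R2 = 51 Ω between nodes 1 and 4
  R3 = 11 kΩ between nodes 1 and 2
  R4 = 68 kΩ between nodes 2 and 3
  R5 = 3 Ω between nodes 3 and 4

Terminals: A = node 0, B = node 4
Reduce the network between node 0 (A) and node 4 (B) by series/parallel combination:
  Rs1 = R3 + R4 (series, joined only at node 2) = 11000 + 68000 = 79000 Ω
  Rs2 = R5 + Rs1 (series, joined only at node 3) = 3 + 79000 = 79000 Ω
  Rp1 = R2 ‖ Rs2 (parallel, both between nodes 1 and 4) = 1/(1/51 + 1/79000) = 50.97 Ω
  Rs3 = R1 + Rp1 (series, joined only at node 1) = 1000 + 50.97 = 1051 Ω
R_eq = 1.051 kΩ

Final answer: 1.051 kΩ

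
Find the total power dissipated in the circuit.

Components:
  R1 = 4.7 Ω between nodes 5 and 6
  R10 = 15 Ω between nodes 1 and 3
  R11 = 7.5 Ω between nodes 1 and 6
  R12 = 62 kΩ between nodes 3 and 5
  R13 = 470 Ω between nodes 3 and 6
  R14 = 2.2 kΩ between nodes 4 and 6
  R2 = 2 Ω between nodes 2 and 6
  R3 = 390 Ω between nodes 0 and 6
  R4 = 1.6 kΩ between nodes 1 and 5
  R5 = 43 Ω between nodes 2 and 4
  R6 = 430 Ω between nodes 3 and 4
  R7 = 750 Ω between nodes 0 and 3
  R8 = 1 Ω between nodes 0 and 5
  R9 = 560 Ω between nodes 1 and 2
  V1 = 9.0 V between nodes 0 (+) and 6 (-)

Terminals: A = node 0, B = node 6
Nodal analysis, taking node 6 as the 0 V reference.
Source V1 fixes V_0 = 9 V.
KCL at each unknown node (sum of currents leaving = 0; resistances in Ω):
  Node 1: (V_1 - V_5)/1600 + (V_1 - V_2)/560 + (V_1 - V_3)/15 + (V_1 - 0)/7.5 = 0
  Node 2: (V_2 - 0)/2 + (V_2 - V_4)/43 + (V_2 - V_1)/560 = 0
  Node 3: (V_3 - V_4)/430 + (V_3 - 9)/750 + (V_3 - V_1)/15 + (V_3 - V_5)/62000 + (V_3 - 0)/470 = 0
  Node 4: (V_4 - V_2)/43 + (V_4 - V_3)/430 + (V_4 - 0)/2200 = 0
  Node 5: (V_5 - 0)/4.7 + (V_5 - V_1)/1600 + (V_5 - 9)/1 + (V_5 - V_3)/62000 = 0
Collecting terms (coefficients in siemens):
  0.2024·V_1 - 0.001786·V_2 - 0.06667·V_3 - 0.000625·V_5 = 0
  0.525·V_2 - 0.001786·V_1 - 0.02326·V_4 = 0
  0.07247·V_3 - 0.06667·V_1 - 0.002326·V_4 - 0.00001613·V_5 = 0.012
  0.02604·V_4 - 0.02326·V_2 - 0.002326·V_3 = 0
  1.213·V_5 - 0.000625·V_1 - 0.00001613·V_3 = 9
Solving these 5 simultaneous equations (Gaussian elimination) gives:
  V_1 = 0.1123 V, V_2 = 0.001515 V, V_3 = 0.2714 V, V_4 = 0.02559 V
  V_5 = 7.417 V
Power in each resistor, P = (ΔV)²/R:
  P_R1 = (7.417 - 0)²/4.7 = 11.71 W
  P_R2 = (0.001515 - 0)²/2 = 0.000001148 W
  P_R3 = (9 - 0)²/390 = 0.2077 W
  P_R4 = (0.1123 - 7.417)²/1600 = 0.03335 W
  P_R5 = (0.001515 - 0.02559)²/43 = 0.00001348 W
  P_R6 = (0.2714 - 0.02559)²/430 = 0.0001405 W
  P_R7 = (9 - 0.2714)²/750 = 0.1016 W
  P_R8 = (9 - 7.417)²/1 = 2.505 W
  P_R9 = (0.1123 - 0.001515)²/560 = 0.00002191 W
  P_R10 = (0.1123 - 0.2714)²/15 = 0.001687 W
  P_R11 = (0.1123 - 0)²/7.5 = 0.001681 W
  P_R12 = (0.2714 - 7.417)²/62000 = 0.0008236 W
  P_R13 = (0.2714 - 0)²/470 = 0.0001567 W
  P_R14 = (0.02559 - 0)²/2200 = 0.0000002977 W
P_total = P_R1 + P_R2 + P_R3 + P_R4 + P_R5 + P_R6 + P_R7 + P_R8 + P_R9 + P_R10 + P_R11 + P_R12 + P_R13 + P_R14 = 14.56 W

Final answer: 14.56 W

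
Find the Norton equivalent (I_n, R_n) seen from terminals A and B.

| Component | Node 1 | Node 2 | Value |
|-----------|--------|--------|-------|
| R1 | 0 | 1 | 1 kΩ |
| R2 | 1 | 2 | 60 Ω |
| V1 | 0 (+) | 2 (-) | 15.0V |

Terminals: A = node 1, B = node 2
Find the Thévenin equivalent first; then I_n = V_th/R_th and R_n = R_th.
Step 1 — V_th is the open-circuit voltage V_A - V_B (nothing connected across the terminals).
Nodal analysis, taking node 2 as the 0 V reference.
Source V1 fixes V_0 = 15 V.
KCL at each unknown node (sum of currents leaving = 0; resistances in Ω):
  Node 1: (V_1 - 15)/1000 + (V_1 - 0)/60 = 0
Collecting terms: 0.01767 × V_1 = 0.015  =>  V_1 = 0.8491 V
V_th = V_1 - V_2 = 0.8491 - 0 = 0.8491 V
Step 2 — R_th: zero the source — replace V1 by a short circuit (node 2 merges into node 0) — and find the resistance seen between A (node 1) and B (node 0).
Reduce the network between node 1 (A) and node 0 (B) by series/parallel combination:
  Rp1 = R1 ‖ R2 (parallel, both between nodes 0 and 1) = 1/(1/1000 + 1/60) = 56.6 Ω
R_th = 56.6 Ω
I_n = V_th/R_th = 0.8491/56.6 = 0.015 A, and R_n = R_th = 56.6 Ω

Final answer: I_n = 0.015 A, R_n = 56.6 Ω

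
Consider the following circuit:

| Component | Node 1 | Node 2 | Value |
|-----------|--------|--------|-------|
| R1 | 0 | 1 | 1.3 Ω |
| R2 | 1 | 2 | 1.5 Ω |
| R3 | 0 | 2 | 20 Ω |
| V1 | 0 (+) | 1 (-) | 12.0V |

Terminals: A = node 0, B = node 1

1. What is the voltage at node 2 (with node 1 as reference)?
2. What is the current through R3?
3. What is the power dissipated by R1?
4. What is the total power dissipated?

Nodal analysis, taking node 1 as the 0 V reference.
Source V1 fixes V_0 = 12 V.
KCL at each unknown node (sum of currents leaving = 0; resistances in Ω):
  Node 2: (V_2 - 0)/1.5 + (V_2 - 12)/20 = 0
Collecting terms: 0.7167 × V_2 = 0.6  =>  V_2 = 0.8372 V
Part 1:
  Read off the nodal solution: V_2 = 0.8372 V
Part 2:
  I_R3 = (V_0 - V_2)/R3 = (12 - 0.8372)/20 = 0.5581 A
  Magnitude: I_R3 = 0.5581 A
Part 3:
  I_R1 = (V_0 - V_1)/R1 = (12 - 0)/1.3 = 9.231 A
  P_R1 = I_R1² × R1 = (9.231)² × 1.3 = 110.8 W
Part 4:
  Power in each resistor, P = (ΔV)²/R:
    P_R1 = (12 - 0)²/1.3 = 110.8 W
    P_R2 = (0 - 0.8372)²/1.5 = 0.4673 W
    P_R3 = (12 - 0.8372)²/20 = 6.23 W
  P_total = P_R1 + P_R2 + P_R3 = 117.5 W

Final answers:
1. V_2 = 0.8372 V
2. I_R3 = 0.5581 A
3. P_R1 = 110.8 W
4. P_total = 117.5 W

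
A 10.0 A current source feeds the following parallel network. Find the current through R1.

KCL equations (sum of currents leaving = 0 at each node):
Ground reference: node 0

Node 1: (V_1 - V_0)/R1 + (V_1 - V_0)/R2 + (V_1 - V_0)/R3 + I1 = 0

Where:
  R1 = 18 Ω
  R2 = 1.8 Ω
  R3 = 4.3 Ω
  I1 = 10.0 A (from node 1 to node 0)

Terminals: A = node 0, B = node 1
All resistors sit directly between nodes 0 and 1, so they are in parallel and share one voltage V; the full source current 10 A splits among them.
1/R_par = 1/18 + 1/1.8 + 1/4.3 = 0.8437 S  =>  R_par = 1.185 Ω
V = I × R_par = 10 × 1.185 = 11.85 V
I_R1 = V/R1 = 11.85/18 = 0.6585 A

Final answer: 0.6585 A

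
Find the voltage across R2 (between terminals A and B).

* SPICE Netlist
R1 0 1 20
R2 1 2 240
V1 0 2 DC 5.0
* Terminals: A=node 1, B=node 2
R1 and R2 are in series across V1 (node 0 → node 1 → node 2), and the output A–B is taken across R2, so this is a voltage divider.
Series current: I = V1/(R1 + R2) = 5/(20 + 240) = 5/260 = 0.01923 A
V_R2 = I × R2 = V1 × R2/(R1 + R2) = 5 × 240/260 = 4.615 V

Final answer: 4.615 V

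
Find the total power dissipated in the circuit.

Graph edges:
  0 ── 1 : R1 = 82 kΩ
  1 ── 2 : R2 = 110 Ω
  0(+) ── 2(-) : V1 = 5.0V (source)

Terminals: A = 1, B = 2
Nodal analysis, taking node 2 as the 0 V reference.
Source V1 fixes V_0 = 5 V.
KCL at each unknown node (sum of currents leaving = 0; resistances in Ω):
  Node 1: (V_1 - 5)/82000 + (V_1 - 0)/110 = 0
Collecting terms: 0.009103 × V_1 = 0.00006098  =>  V_1 = 0.006698 V
Power in each resistor, P = (ΔV)²/R:
  P_R1 = (5 - 0.006698)²/82000 = 0.0003041 W
  P_R2 = (0.006698 - 0)²/110 = 0.0000004079 W
P_total = P_R1 + P_R2 = 0.0003045 W

Final answer: 0.0003045 W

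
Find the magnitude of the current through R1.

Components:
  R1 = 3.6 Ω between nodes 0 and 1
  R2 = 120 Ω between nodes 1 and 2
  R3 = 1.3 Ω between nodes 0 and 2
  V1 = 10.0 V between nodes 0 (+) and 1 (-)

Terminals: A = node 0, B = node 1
Nodal analysis, taking node 1 as the 0 V reference.
Source V1 fixes V_0 = 10 V.
KCL at each unknown node (sum of currents leaving = 0; resistances in Ω):
  Node 2: (V_2 - 0)/120 + (V_2 - 10)/1.3 = 0
Collecting terms: 0.7776 × V_2 = 7.692  =>  V_2 = 9.893 V
I_R1 = (V_0 - V_1)/R1 = (10 - 0)/3.6 = 2.778 A
|I_R1| = 2.778 A

Final answer: |I_R1| = 2.778 A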